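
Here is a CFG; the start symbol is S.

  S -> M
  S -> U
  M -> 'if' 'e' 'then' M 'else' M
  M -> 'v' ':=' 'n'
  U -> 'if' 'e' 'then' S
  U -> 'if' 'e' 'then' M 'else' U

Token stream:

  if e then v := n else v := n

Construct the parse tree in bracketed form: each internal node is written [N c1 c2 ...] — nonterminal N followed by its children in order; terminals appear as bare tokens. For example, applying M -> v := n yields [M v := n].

S
M
if e then M else M
if e then v := n else M
if e then v := n else v := n

[S [M if e then [M v := n] else [M v := n]]]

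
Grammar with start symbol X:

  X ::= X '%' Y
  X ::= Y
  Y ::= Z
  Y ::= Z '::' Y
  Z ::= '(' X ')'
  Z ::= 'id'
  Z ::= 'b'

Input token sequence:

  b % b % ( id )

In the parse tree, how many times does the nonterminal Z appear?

[X [X [X [Y [Z b]]] % [Y [Z b]]] % [Y [Z ( [X [Y [Z id]]] )]]]

4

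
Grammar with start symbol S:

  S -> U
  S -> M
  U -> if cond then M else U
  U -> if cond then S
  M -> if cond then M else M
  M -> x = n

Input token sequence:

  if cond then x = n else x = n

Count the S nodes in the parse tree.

[S [M if cond then [M x = n] else [M x = n]]]

1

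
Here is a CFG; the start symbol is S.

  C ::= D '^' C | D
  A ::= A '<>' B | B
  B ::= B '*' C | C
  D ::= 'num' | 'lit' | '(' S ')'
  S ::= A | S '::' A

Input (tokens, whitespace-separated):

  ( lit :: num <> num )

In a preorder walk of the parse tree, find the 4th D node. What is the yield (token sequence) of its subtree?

[S [A [B [C [D ( [S [S [A [B [C [D lit]]]]] :: [A [A [B [C [D num]]]] <> [B [C [D num]]]]] )]]]]]

num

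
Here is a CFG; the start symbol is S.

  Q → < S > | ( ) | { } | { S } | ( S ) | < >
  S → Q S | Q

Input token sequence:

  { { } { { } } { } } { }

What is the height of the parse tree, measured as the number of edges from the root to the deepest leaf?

7

[S [Q { [S [Q { }] [S [Q { [S [Q { }]] }] [S [Q { }]]]] }] [S [Q { }]]]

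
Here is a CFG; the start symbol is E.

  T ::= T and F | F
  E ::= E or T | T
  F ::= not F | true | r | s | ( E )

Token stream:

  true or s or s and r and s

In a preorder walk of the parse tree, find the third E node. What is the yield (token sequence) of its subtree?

[E [E [E [T [F true]]] or [T [F s]]] or [T [T [T [F s]] and [F r]] and [F s]]]

true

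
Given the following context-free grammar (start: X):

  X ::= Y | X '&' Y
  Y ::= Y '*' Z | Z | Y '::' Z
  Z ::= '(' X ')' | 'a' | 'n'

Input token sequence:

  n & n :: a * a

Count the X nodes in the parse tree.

[X [X [Y [Z n]]] & [Y [Y [Y [Z n]] :: [Z a]] * [Z a]]]

2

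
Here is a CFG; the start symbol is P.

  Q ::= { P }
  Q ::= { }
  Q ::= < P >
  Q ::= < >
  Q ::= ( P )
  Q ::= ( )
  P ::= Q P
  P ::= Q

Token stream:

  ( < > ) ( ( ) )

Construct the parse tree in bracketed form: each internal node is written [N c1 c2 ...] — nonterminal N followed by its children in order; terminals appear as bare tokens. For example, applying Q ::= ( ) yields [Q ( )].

[P [Q ( [P [Q < >]] )] [P [Q ( [P [Q ( )]] )]]]

P
Q P
( P ) P
( Q ) P
( < > ) P
( < > ) Q
( < > ) ( P )
( < > ) ( Q )
( < > ) ( ( ) )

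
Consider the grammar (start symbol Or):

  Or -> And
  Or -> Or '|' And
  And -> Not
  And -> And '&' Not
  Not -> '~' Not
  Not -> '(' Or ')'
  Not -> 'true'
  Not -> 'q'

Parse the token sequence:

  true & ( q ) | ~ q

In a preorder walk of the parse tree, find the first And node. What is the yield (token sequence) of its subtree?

[Or [Or [And [And [Not true]] & [Not ( [Or [And [Not q]]] )]]] | [And [Not ~ [Not q]]]]

true & ( q )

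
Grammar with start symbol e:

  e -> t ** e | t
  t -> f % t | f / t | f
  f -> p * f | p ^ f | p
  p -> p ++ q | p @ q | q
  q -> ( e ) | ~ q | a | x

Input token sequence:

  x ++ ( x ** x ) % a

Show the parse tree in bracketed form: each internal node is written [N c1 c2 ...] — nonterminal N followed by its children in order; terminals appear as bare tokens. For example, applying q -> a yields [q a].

e
t
f % t
p % t
p ++ q % t
q ++ q % t
x ++ q % t
x ++ ( e ) % t
x ++ ( t ** e ) % t
x ++ ( f ** e ) % t
x ++ ( p ** e ) % t
x ++ ( q ** e ) % t
x ++ ( x ** e ) % t
x ++ ( x ** t ) % t
x ++ ( x ** f ) % t
x ++ ( x ** p ) % t
x ++ ( x ** q ) % t
x ++ ( x ** x ) % t
x ++ ( x ** x ) % f
x ++ ( x ** x ) % p
x ++ ( x ** x ) % q
x ++ ( x ** x ) % a

[e [t [f [p [p [q x]] ++ [q ( [e [t [f [p [q x]]]] ** [e [t [f [p [q x]]]]]] )]]] % [t [f [p [q a]]]]]]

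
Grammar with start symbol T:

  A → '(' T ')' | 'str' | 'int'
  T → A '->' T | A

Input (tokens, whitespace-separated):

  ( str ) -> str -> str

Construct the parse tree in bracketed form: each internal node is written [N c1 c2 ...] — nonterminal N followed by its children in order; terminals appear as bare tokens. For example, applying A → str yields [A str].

[T [A ( [T [A str]] )] -> [T [A str] -> [T [A str]]]]

T
A -> T
( T ) -> T
( A ) -> T
( str ) -> T
( str ) -> A -> T
( str ) -> str -> T
( str ) -> str -> A
( str ) -> str -> str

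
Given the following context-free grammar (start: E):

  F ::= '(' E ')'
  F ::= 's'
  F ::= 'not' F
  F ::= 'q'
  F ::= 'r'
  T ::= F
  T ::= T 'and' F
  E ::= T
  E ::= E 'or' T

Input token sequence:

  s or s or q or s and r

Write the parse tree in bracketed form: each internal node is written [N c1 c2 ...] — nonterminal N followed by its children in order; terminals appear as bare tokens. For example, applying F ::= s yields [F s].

[E [E [E [E [T [F s]]] or [T [F s]]] or [T [F q]]] or [T [T [F s]] and [F r]]]

E
E or T
E or T or T
E or T or T or T
T or T or T or T
F or T or T or T
s or T or T or T
s or F or T or T
s or s or T or T
s or s or F or T
s or s or q or T
s or s or q or T and F
s or s or q or F and F
s or s or q or s and F
s or s or q or s and r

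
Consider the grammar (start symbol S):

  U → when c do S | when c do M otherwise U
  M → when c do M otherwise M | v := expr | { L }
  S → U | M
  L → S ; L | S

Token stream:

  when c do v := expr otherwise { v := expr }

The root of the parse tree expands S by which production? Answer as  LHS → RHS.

[S [M when c do [M v := expr] otherwise [M { [L [S [M v := expr]]] }]]]

S → M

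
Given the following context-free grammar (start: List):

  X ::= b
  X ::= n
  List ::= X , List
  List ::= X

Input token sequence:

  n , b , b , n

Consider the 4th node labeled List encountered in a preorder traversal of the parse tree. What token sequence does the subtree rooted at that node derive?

[List [X n] , [List [X b] , [List [X b] , [List [X n]]]]]

n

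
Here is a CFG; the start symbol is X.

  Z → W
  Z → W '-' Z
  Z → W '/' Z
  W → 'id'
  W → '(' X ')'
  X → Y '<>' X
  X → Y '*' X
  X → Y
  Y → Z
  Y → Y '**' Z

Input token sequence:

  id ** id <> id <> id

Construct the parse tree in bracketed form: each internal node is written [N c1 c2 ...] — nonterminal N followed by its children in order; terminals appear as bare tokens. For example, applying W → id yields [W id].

X
Y <> X
Y ** Z <> X
Z ** Z <> X
W ** Z <> X
id ** Z <> X
id ** W <> X
id ** id <> X
id ** id <> Y <> X
id ** id <> Z <> X
id ** id <> W <> X
id ** id <> id <> X
id ** id <> id <> Y
id ** id <> id <> Z
id ** id <> id <> W
id ** id <> id <> id

[X [Y [Y [Z [W id]]] ** [Z [W id]]] <> [X [Y [Z [W id]]] <> [X [Y [Z [W id]]]]]]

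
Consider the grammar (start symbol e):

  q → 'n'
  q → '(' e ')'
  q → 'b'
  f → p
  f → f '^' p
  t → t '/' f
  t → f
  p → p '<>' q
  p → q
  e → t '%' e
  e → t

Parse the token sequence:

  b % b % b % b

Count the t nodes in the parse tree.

4

[e [t [f [p [q b]]]] % [e [t [f [p [q b]]]] % [e [t [f [p [q b]]]] % [e [t [f [p [q b]]]]]]]]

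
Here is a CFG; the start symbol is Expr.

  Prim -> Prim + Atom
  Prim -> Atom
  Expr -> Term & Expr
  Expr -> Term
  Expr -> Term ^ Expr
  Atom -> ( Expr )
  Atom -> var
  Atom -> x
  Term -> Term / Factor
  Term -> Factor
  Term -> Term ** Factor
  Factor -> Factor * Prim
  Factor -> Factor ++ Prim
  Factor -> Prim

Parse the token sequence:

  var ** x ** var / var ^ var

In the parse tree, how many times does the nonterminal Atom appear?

5

[Expr [Term [Term [Term [Term [Factor [Prim [Atom var]]]] ** [Factor [Prim [Atom x]]]] ** [Factor [Prim [Atom var]]]] / [Factor [Prim [Atom var]]]] ^ [Expr [Term [Factor [Prim [Atom var]]]]]]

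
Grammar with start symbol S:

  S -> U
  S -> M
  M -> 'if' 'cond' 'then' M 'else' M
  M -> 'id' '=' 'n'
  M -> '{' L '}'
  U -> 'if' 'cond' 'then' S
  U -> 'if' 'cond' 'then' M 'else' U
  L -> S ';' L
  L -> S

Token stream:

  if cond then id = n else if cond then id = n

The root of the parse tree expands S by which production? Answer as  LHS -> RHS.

[S [U if cond then [M id = n] else [U if cond then [S [M id = n]]]]]

S -> U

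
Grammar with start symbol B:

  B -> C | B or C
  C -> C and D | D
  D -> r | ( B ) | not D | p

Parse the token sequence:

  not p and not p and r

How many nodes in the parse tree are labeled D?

5

[B [C [C [C [D not [D p]]] and [D not [D p]]] and [D r]]]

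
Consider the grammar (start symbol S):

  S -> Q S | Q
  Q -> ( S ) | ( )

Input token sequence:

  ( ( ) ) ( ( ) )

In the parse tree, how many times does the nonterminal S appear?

[S [Q ( [S [Q ( )]] )] [S [Q ( [S [Q ( )]] )]]]

4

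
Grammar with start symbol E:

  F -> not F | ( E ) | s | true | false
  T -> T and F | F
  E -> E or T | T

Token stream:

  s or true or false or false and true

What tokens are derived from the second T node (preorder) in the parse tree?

[E [E [E [E [T [F s]]] or [T [F true]]] or [T [F false]]] or [T [T [F false]] and [F true]]]

true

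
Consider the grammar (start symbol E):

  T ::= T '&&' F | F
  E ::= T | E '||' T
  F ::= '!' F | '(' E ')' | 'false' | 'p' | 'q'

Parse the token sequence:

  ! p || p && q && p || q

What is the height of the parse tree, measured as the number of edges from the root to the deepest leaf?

6

[E [E [E [T [F ! [F p]]]] || [T [T [T [F p]] && [F q]] && [F p]]] || [T [F q]]]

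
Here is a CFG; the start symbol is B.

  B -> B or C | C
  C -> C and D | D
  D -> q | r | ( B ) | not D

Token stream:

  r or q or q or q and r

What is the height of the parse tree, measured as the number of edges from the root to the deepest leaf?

6

[B [B [B [B [C [D r]]] or [C [D q]]] or [C [D q]]] or [C [C [D q]] and [D r]]]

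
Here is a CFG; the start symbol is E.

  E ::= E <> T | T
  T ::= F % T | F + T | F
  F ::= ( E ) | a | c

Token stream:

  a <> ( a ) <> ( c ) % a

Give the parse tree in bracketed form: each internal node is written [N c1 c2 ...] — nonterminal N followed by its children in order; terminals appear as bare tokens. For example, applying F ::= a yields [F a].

E
E <> T
E <> T <> T
T <> T <> T
F <> T <> T
a <> T <> T
a <> F <> T
a <> ( E ) <> T
a <> ( T ) <> T
a <> ( F ) <> T
a <> ( a ) <> T
a <> ( a ) <> F % T
a <> ( a ) <> ( E ) % T
a <> ( a ) <> ( T ) % T
a <> ( a ) <> ( F ) % T
a <> ( a ) <> ( c ) % T
a <> ( a ) <> ( c ) % F
a <> ( a ) <> ( c ) % a

[E [E [E [T [F a]]] <> [T [F ( [E [T [F a]]] )]]] <> [T [F ( [E [T [F c]]] )] % [T [F a]]]]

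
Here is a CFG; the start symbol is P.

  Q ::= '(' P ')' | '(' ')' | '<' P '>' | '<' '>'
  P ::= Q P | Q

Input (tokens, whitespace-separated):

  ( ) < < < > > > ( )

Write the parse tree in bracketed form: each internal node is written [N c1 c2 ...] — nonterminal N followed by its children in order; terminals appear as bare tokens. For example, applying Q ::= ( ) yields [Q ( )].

P
Q P
( ) P
( ) Q P
( ) < P > P
( ) < Q > P
( ) < < P > > P
( ) < < Q > > P
( ) < < < > > > P
( ) < < < > > > Q
( ) < < < > > > ( )

[P [Q ( )] [P [Q < [P [Q < [P [Q < >]] >]] >] [P [Q ( )]]]]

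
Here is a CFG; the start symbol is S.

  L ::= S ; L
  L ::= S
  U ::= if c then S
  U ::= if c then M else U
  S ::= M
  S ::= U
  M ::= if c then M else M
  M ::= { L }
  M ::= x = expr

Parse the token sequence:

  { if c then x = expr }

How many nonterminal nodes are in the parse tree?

7

[S [M { [L [S [U if c then [S [M x = expr]]]]] }]]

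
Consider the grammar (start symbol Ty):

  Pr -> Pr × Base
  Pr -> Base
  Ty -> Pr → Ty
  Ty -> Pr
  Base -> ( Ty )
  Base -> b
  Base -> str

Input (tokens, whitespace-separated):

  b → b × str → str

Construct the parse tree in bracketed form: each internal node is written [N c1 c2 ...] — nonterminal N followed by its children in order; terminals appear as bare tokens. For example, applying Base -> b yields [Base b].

Ty
Pr → Ty
Base → Ty
b → Ty
b → Pr → Ty
b → Pr × Base → Ty
b → Base × Base → Ty
b → b × Base → Ty
b → b × str → Ty
b → b × str → Pr
b → b × str → Base
b → b × str → str

[Ty [Pr [Base b]] → [Ty [Pr [Pr [Base b]] × [Base str]] → [Ty [Pr [Base str]]]]]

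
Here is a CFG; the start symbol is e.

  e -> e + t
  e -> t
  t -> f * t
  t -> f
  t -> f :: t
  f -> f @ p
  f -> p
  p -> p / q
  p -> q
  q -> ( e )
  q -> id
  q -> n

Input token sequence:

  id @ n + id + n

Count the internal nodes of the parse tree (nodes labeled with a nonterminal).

[e [e [e [t [f [f [p [q id]]] @ [p [q n]]]]] + [t [f [p [q id]]]]] + [t [f [p [q n]]]]]

18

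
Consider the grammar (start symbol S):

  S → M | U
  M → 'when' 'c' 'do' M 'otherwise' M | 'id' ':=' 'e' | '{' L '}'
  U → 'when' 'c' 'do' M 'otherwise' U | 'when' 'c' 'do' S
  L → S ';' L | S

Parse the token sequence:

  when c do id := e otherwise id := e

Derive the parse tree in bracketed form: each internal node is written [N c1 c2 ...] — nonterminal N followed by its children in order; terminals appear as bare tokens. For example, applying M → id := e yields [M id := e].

S
M
when c do M otherwise M
when c do id := e otherwise M
when c do id := e otherwise id := e

[S [M when c do [M id := e] otherwise [M id := e]]]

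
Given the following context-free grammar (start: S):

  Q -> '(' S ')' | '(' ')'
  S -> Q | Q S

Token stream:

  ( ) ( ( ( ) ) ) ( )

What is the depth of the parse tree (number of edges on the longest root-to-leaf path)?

[S [Q ( )] [S [Q ( [S [Q ( [S [Q ( )]] )]] )] [S [Q ( )]]]]

7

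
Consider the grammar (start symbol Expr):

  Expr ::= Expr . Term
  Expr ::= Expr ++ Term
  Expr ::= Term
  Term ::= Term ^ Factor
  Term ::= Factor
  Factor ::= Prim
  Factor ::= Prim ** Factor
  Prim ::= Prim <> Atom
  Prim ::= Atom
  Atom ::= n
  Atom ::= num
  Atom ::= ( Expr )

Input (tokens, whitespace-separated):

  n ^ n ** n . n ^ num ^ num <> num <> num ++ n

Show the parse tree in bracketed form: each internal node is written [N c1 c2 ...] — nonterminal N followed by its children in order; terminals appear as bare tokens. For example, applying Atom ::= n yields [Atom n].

[Expr [Expr [Expr [Term [Term [Factor [Prim [Atom n]]]] ^ [Factor [Prim [Atom n]] ** [Factor [Prim [Atom n]]]]]] . [Term [Term [Term [Factor [Prim [Atom n]]]] ^ [Factor [Prim [Atom num]]]] ^ [Factor [Prim [Prim [Prim [Atom num]] <> [Atom num]] <> [Atom num]]]]] ++ [Term [Factor [Prim [Atom n]]]]]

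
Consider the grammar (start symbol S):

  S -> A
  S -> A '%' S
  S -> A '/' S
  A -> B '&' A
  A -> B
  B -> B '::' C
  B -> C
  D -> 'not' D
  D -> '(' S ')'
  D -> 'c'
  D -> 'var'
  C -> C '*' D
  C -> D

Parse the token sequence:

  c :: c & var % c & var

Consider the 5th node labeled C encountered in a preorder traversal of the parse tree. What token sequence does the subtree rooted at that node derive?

var

[S [A [B [B [C [D c]]] :: [C [D c]]] & [A [B [C [D var]]]]] % [S [A [B [C [D c]]] & [A [B [C [D var]]]]]]]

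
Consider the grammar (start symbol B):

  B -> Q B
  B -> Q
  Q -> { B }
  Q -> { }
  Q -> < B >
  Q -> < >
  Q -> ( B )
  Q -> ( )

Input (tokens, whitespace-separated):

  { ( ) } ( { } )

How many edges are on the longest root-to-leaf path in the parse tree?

[B [Q { [B [Q ( )]] }] [B [Q ( [B [Q { }]] )]]]

5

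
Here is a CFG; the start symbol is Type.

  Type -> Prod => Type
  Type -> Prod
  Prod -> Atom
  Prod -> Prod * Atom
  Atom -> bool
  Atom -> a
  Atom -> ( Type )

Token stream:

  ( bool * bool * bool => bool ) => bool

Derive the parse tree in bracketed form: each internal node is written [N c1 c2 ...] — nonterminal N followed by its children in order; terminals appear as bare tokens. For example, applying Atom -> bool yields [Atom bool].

[Type [Prod [Atom ( [Type [Prod [Prod [Prod [Atom bool]] * [Atom bool]] * [Atom bool]] => [Type [Prod [Atom bool]]]] )]] => [Type [Prod [Atom bool]]]]

Type
Prod => Type
Atom => Type
( Type ) => Type
( Prod => Type ) => Type
( Prod * Atom => Type ) => Type
( Prod * Atom * Atom => Type ) => Type
( Atom * Atom * Atom => Type ) => Type
( bool * Atom * Atom => Type ) => Type
( bool * bool * Atom => Type ) => Type
( bool * bool * bool => Type ) => Type
( bool * bool * bool => Prod ) => Type
( bool * bool * bool => Atom ) => Type
( bool * bool * bool => bool ) => Type
( bool * bool * bool => bool ) => Prod
( bool * bool * bool => bool ) => Atom
( bool * bool * bool => bool ) => bool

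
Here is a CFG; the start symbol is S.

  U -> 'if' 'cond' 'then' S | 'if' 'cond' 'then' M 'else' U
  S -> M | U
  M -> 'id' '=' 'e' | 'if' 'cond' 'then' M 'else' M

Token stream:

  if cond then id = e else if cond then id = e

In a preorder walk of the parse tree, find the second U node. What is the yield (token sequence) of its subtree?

[S [U if cond then [M id = e] else [U if cond then [S [M id = e]]]]]

if cond then id = e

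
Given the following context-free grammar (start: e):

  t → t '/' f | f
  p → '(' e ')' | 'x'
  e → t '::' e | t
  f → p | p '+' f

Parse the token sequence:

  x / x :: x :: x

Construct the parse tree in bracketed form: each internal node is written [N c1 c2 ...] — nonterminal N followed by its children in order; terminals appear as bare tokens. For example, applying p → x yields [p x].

e
t :: e
t / f :: e
f / f :: e
p / f :: e
x / f :: e
x / p :: e
x / x :: e
x / x :: t :: e
x / x :: f :: e
x / x :: p :: e
x / x :: x :: e
x / x :: x :: t
x / x :: x :: f
x / x :: x :: p
x / x :: x :: x

[e [t [t [f [p x]]] / [f [p x]]] :: [e [t [f [p x]]] :: [e [t [f [p x]]]]]]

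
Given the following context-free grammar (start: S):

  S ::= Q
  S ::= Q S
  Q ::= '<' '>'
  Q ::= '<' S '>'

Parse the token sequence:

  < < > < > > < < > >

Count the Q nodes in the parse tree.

5

[S [Q < [S [Q < >] [S [Q < >]]] >] [S [Q < [S [Q < >]] >]]]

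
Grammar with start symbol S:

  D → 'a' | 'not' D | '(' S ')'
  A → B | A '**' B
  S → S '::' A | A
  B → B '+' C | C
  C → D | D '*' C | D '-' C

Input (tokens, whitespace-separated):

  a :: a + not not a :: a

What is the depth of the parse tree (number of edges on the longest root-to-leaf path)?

8

[S [S [S [A [B [C [D a]]]]] :: [A [B [B [C [D a]]] + [C [D not [D not [D a]]]]]]] :: [A [B [C [D a]]]]]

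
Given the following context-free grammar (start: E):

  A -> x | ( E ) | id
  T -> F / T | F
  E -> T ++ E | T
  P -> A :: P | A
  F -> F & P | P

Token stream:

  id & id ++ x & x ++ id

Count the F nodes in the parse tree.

5

[E [T [F [F [P [A id]]] & [P [A id]]]] ++ [E [T [F [F [P [A x]]] & [P [A x]]]] ++ [E [T [F [P [A id]]]]]]]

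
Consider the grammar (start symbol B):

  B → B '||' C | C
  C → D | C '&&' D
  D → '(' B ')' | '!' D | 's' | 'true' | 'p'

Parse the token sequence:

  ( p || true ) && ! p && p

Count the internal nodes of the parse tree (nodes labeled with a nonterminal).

14

[B [C [C [C [D ( [B [B [C [D p]]] || [C [D true]]] )]] && [D ! [D p]]] && [D p]]]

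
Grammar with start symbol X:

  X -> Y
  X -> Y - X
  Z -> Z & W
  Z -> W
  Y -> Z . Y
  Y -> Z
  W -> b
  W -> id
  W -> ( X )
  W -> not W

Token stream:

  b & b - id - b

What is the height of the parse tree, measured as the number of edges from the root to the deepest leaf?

[X [Y [Z [Z [W b]] & [W b]]] - [X [Y [Z [W id]]] - [X [Y [Z [W b]]]]]]

6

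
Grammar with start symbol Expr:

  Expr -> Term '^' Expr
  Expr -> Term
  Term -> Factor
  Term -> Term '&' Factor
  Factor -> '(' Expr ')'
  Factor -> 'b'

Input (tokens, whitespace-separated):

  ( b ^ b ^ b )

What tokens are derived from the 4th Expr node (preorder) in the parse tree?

[Expr [Term [Factor ( [Expr [Term [Factor b]] ^ [Expr [Term [Factor b]] ^ [Expr [Term [Factor b]]]]] )]]]

b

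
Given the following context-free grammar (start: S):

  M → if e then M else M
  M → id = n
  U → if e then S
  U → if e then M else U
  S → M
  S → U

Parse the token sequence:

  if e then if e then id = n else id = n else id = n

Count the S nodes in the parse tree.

1

[S [M if e then [M if e then [M id = n] else [M id = n]] else [M id = n]]]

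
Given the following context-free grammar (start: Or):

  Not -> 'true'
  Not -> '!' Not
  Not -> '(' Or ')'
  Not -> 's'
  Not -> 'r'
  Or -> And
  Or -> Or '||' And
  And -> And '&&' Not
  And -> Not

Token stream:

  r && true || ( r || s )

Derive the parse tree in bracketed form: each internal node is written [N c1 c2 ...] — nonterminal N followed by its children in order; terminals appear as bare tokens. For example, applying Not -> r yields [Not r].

Or
Or || And
And || And
And && Not || And
Not && Not || And
r && Not || And
r && true || And
r && true || Not
r && true || ( Or )
r && true || ( Or || And )
r && true || ( And || And )
r && true || ( Not || And )
r && true || ( r || And )
r && true || ( r || Not )
r && true || ( r || s )

[Or [Or [And [And [Not r]] && [Not true]]] || [And [Not ( [Or [Or [And [Not r]]] || [And [Not s]]] )]]]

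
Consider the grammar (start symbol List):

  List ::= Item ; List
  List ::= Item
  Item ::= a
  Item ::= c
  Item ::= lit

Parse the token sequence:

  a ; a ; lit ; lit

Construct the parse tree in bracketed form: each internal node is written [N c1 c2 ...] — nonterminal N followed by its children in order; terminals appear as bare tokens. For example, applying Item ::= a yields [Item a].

[List [Item a] ; [List [Item a] ; [List [Item lit] ; [List [Item lit]]]]]

List
Item ; List
a ; List
a ; Item ; List
a ; a ; List
a ; a ; Item ; List
a ; a ; lit ; List
a ; a ; lit ; Item
a ; a ; lit ; lit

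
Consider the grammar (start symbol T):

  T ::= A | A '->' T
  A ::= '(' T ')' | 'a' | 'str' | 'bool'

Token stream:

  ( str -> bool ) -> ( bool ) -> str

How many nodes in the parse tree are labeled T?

[T [A ( [T [A str] -> [T [A bool]]] )] -> [T [A ( [T [A bool]] )] -> [T [A str]]]]

6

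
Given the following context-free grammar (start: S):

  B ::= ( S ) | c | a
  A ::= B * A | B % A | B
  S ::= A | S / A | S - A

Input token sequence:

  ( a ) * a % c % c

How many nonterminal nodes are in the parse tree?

[S [A [B ( [S [A [B a]]] )] * [A [B a] % [A [B c] % [A [B c]]]]]]

12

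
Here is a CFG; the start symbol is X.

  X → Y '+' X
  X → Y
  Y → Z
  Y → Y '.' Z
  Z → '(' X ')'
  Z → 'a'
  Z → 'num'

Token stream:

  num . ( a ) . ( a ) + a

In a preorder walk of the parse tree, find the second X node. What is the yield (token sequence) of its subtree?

a

[X [Y [Y [Y [Z num]] . [Z ( [X [Y [Z a]]] )]] . [Z ( [X [Y [Z a]]] )]] + [X [Y [Z a]]]]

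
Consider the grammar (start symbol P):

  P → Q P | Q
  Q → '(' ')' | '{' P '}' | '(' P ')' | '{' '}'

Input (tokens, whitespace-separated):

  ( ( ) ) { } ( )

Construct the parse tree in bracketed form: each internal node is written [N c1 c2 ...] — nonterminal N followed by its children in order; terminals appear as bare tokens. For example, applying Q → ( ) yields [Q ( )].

P
Q P
( P ) P
( Q ) P
( ( ) ) P
( ( ) ) Q P
( ( ) ) { } P
( ( ) ) { } Q
( ( ) ) { } ( )

[P [Q ( [P [Q ( )]] )] [P [Q { }] [P [Q ( )]]]]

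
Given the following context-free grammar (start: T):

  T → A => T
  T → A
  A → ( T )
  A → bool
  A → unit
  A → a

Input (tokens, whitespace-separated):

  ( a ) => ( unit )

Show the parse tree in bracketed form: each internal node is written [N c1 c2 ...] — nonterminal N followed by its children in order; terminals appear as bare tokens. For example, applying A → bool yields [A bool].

[T [A ( [T [A a]] )] => [T [A ( [T [A unit]] )]]]

T
A => T
( T ) => T
( A ) => T
( a ) => T
( a ) => A
( a ) => ( T )
( a ) => ( A )
( a ) => ( unit )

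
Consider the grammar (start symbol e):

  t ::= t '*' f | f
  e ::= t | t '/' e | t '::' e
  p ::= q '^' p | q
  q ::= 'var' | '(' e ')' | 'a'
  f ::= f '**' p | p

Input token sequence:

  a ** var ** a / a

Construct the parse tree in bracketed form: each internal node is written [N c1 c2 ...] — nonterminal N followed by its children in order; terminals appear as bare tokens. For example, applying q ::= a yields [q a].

e
t / e
f / e
f ** p / e
f ** p ** p / e
p ** p ** p / e
q ** p ** p / e
a ** p ** p / e
a ** q ** p / e
a ** var ** p / e
a ** var ** q / e
a ** var ** a / e
a ** var ** a / t
a ** var ** a / f
a ** var ** a / p
a ** var ** a / q
a ** var ** a / a

[e [t [f [f [f [p [q a]]] ** [p [q var]]] ** [p [q a]]]] / [e [t [f [p [q a]]]]]]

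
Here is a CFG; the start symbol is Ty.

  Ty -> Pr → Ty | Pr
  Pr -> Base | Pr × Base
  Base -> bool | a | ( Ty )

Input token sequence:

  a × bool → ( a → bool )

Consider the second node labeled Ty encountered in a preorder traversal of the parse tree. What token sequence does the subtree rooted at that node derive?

[Ty [Pr [Pr [Base a]] × [Base bool]] → [Ty [Pr [Base ( [Ty [Pr [Base a]] → [Ty [Pr [Base bool]]]] )]]]]

( a → bool )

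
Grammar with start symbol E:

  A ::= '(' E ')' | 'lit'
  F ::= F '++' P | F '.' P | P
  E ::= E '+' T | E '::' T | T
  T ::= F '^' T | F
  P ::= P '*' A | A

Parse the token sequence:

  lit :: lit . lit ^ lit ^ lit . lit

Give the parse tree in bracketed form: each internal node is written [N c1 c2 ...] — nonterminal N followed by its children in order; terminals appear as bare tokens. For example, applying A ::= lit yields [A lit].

[E [E [T [F [P [A lit]]]]] :: [T [F [F [P [A lit]]] . [P [A lit]]] ^ [T [F [P [A lit]]] ^ [T [F [F [P [A lit]]] . [P [A lit]]]]]]]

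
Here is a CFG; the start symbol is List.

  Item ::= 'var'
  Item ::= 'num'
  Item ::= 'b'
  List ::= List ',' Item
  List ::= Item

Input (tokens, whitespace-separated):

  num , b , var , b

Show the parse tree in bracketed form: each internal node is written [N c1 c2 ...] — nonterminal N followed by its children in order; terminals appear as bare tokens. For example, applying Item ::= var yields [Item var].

List
List , Item
List , Item , Item
List , Item , Item , Item
Item , Item , Item , Item
num , Item , Item , Item
num , b , Item , Item
num , b , var , Item
num , b , var , b

[List [List [List [List [Item num]] , [Item b]] , [Item var]] , [Item b]]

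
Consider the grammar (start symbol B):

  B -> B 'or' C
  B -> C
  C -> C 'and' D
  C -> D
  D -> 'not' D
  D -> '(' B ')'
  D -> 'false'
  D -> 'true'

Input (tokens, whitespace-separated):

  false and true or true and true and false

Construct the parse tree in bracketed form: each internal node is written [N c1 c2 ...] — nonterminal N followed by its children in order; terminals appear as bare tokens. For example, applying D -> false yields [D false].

B
B or C
C or C
C and D or C
D and D or C
false and D or C
false and true or C
false and true or C and D
false and true or C and D and D
false and true or D and D and D
false and true or true and D and D
false and true or true and true and D
false and true or true and true and false

[B [B [C [C [D false]] and [D true]]] or [C [C [C [D true]] and [D true]] and [D false]]]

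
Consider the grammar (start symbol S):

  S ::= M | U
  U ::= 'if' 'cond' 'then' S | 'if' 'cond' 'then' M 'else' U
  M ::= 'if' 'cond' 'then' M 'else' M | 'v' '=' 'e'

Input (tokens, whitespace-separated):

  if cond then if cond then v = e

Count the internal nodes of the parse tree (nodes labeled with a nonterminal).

6

[S [U if cond then [S [U if cond then [S [M v = e]]]]]]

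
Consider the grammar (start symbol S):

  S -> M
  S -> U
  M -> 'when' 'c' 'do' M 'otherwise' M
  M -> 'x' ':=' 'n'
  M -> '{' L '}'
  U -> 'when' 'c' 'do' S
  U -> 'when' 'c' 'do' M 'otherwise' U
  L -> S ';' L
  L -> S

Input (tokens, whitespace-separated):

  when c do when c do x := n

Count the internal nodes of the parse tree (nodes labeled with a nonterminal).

6

[S [U when c do [S [U when c do [S [M x := n]]]]]]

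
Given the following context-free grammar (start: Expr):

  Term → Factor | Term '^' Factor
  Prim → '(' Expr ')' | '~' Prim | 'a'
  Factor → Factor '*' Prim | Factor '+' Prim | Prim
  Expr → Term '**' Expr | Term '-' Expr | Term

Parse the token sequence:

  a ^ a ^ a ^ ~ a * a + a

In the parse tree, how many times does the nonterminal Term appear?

4

[Expr [Term [Term [Term [Term [Factor [Prim a]]] ^ [Factor [Prim a]]] ^ [Factor [Prim a]]] ^ [Factor [Factor [Factor [Prim ~ [Prim a]]] * [Prim a]] + [Prim a]]]]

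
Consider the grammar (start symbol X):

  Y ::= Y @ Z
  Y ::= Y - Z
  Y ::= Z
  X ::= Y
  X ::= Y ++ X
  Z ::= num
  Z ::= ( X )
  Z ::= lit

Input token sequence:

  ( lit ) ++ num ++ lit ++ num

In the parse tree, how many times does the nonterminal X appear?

[X [Y [Z ( [X [Y [Z lit]]] )]] ++ [X [Y [Z num]] ++ [X [Y [Z lit]] ++ [X [Y [Z num]]]]]]

5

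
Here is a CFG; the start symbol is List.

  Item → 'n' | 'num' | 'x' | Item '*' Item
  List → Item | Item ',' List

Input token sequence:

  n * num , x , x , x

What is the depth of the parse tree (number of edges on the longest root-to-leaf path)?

[List [Item [Item n] * [Item num]] , [List [Item x] , [List [Item x] , [List [Item x]]]]]

5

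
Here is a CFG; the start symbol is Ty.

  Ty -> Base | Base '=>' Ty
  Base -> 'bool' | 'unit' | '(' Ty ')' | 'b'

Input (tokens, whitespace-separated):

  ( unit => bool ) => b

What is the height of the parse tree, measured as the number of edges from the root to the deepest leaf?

5

[Ty [Base ( [Ty [Base unit] => [Ty [Base bool]]] )] => [Ty [Base b]]]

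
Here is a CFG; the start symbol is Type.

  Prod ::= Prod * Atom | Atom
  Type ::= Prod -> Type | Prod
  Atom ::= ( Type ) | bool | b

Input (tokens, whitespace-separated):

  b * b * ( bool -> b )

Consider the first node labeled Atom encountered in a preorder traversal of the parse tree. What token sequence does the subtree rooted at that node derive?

[Type [Prod [Prod [Prod [Atom b]] * [Atom b]] * [Atom ( [Type [Prod [Atom bool]] -> [Type [Prod [Atom b]]]] )]]]

b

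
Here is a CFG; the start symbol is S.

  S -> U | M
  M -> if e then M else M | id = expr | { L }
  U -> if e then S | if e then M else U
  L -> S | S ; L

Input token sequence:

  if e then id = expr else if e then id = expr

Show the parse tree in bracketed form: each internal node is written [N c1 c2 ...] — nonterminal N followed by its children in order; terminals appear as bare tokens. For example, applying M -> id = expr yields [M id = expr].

S
U
if e then M else U
if e then id = expr else U
if e then id = expr else if e then S
if e then id = expr else if e then M
if e then id = expr else if e then id = expr

[S [U if e then [M id = expr] else [U if e then [S [M id = expr]]]]]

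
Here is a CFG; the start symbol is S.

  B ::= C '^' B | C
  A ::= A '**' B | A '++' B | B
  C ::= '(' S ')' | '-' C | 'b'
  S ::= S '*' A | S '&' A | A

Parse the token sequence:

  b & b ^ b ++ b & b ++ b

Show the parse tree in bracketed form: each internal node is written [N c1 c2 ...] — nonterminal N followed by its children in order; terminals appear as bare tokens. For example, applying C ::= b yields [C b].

[S [S [S [A [B [C b]]]] & [A [A [B [C b] ^ [B [C b]]]] ++ [B [C b]]]] & [A [A [B [C b]]] ++ [B [C b]]]]

S
S & A
S & A & A
A & A & A
B & A & A
C & A & A
b & A & A
b & A ++ B & A
b & B ++ B & A
b & C ^ B ++ B & A
b & b ^ B ++ B & A
b & b ^ C ++ B & A
b & b ^ b ++ B & A
b & b ^ b ++ C & A
b & b ^ b ++ b & A
b & b ^ b ++ b & A ++ B
b & b ^ b ++ b & B ++ B
b & b ^ b ++ b & C ++ B
b & b ^ b ++ b & b ++ B
b & b ^ b ++ b & b ++ C
b & b ^ b ++ b & b ++ b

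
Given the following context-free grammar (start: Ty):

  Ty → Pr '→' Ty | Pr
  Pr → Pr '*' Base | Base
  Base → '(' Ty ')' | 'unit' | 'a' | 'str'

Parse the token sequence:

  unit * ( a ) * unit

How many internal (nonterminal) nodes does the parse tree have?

[Ty [Pr [Pr [Pr [Base unit]] * [Base ( [Ty [Pr [Base a]]] )]] * [Base unit]]]

10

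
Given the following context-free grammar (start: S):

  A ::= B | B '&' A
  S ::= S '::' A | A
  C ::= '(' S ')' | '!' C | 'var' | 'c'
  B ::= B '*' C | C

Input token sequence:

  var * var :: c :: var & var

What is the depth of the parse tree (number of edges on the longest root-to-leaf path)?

[S [S [S [A [B [B [C var]] * [C var]]]] :: [A [B [C c]]]] :: [A [B [C var]] & [A [B [C var]]]]]

7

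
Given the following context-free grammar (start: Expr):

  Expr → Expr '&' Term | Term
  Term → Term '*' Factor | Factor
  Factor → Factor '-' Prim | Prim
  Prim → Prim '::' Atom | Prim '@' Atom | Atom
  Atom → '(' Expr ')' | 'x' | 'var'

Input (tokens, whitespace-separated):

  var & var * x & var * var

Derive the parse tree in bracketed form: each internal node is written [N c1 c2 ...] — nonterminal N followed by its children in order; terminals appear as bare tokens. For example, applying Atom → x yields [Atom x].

[Expr [Expr [Expr [Term [Factor [Prim [Atom var]]]]] & [Term [Term [Factor [Prim [Atom var]]]] * [Factor [Prim [Atom x]]]]] & [Term [Term [Factor [Prim [Atom var]]]] * [Factor [Prim [Atom var]]]]]

Expr
Expr & Term
Expr & Term & Term
Term & Term & Term
Factor & Term & Term
Prim & Term & Term
Atom & Term & Term
var & Term & Term
var & Term * Factor & Term
var & Factor * Factor & Term
var & Prim * Factor & Term
var & Atom * Factor & Term
var & var * Factor & Term
var & var * Prim & Term
var & var * Atom & Term
var & var * x & Term
var & var * x & Term * Factor
var & var * x & Factor * Factor
var & var * x & Prim * Factor
var & var * x & Atom * Factor
var & var * x & var * Factor
var & var * x & var * Prim
var & var * x & var * Atom
var & var * x & var * var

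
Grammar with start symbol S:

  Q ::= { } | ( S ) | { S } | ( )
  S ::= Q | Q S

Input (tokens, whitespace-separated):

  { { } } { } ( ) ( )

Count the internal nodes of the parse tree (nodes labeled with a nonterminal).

[S [Q { [S [Q { }]] }] [S [Q { }] [S [Q ( )] [S [Q ( )]]]]]

10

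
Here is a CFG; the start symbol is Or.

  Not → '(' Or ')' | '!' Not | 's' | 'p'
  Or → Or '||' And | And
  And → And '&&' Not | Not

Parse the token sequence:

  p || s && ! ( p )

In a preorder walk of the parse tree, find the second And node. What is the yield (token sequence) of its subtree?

[Or [Or [And [Not p]]] || [And [And [Not s]] && [Not ! [Not ( [Or [And [Not p]]] )]]]]

s && ! ( p )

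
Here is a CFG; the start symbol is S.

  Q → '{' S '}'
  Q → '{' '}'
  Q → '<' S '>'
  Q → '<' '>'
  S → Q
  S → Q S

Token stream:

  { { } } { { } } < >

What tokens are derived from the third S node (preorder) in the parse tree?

[S [Q { [S [Q { }]] }] [S [Q { [S [Q { }]] }] [S [Q < >]]]]

{ { } } < >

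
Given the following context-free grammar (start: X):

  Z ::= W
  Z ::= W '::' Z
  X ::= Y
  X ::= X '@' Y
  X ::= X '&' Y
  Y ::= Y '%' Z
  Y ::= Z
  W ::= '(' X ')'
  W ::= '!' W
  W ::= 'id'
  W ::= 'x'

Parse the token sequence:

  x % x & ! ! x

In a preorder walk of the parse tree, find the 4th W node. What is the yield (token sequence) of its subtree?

[X [X [Y [Y [Z [W x]]] % [Z [W x]]]] & [Y [Z [W ! [W ! [W x]]]]]]

! x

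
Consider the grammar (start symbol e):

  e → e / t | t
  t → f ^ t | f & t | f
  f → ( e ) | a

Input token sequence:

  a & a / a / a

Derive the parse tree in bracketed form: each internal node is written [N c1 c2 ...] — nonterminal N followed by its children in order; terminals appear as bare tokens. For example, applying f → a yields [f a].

[e [e [e [t [f a] & [t [f a]]]] / [t [f a]]] / [t [f a]]]

e
e / t
e / t / t
t / t / t
f & t / t / t
a & t / t / t
a & f / t / t
a & a / t / t
a & a / f / t
a & a / a / t
a & a / a / f
a & a / a / a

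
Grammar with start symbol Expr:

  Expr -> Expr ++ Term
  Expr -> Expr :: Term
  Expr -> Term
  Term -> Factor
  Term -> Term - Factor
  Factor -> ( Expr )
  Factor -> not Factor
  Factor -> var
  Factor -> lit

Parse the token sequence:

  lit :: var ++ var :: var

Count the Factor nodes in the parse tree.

[Expr [Expr [Expr [Expr [Term [Factor lit]]] :: [Term [Factor var]]] ++ [Term [Factor var]]] :: [Term [Factor var]]]

4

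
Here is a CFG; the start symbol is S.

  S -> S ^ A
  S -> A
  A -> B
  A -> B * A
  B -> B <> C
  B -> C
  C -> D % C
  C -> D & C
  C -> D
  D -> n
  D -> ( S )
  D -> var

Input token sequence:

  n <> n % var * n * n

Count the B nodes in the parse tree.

4

[S [A [B [B [C [D n]]] <> [C [D n] % [C [D var]]]] * [A [B [C [D n]]] * [A [B [C [D n]]]]]]]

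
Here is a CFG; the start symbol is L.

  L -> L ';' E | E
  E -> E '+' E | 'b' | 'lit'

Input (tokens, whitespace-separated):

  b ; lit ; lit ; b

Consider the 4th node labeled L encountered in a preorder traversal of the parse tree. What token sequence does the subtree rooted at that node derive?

[L [L [L [L [E b]] ; [E lit]] ; [E lit]] ; [E b]]

b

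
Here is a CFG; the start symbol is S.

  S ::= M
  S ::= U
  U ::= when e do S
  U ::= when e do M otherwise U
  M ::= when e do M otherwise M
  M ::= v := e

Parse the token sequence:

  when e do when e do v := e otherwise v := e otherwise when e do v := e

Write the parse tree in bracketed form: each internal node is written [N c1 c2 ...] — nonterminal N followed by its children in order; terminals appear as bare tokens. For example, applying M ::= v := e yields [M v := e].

[S [U when e do [M when e do [M v := e] otherwise [M v := e]] otherwise [U when e do [S [M v := e]]]]]

S
U
when e do M otherwise U
when e do when e do M otherwise M otherwise U
when e do when e do v := e otherwise M otherwise U
when e do when e do v := e otherwise v := e otherwise U
when e do when e do v := e otherwise v := e otherwise when e do S
when e do when e do v := e otherwise v := e otherwise when e do M
when e do when e do v := e otherwise v := e otherwise when e do v := e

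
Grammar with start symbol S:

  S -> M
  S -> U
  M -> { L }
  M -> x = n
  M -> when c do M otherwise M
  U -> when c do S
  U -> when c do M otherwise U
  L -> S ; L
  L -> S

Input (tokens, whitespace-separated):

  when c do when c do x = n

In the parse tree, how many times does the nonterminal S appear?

3

[S [U when c do [S [U when c do [S [M x = n]]]]]]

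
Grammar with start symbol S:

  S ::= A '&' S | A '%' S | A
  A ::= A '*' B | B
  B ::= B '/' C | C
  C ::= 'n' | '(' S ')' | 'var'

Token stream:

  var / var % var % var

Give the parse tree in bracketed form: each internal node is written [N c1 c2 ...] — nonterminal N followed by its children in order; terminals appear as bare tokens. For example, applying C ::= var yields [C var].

[S [A [B [B [C var]] / [C var]]] % [S [A [B [C var]]] % [S [A [B [C var]]]]]]

S
A % S
B % S
B / C % S
C / C % S
var / C % S
var / var % S
var / var % A % S
var / var % B % S
var / var % C % S
var / var % var % S
var / var % var % A
var / var % var % B
var / var % var % C
var / var % var % var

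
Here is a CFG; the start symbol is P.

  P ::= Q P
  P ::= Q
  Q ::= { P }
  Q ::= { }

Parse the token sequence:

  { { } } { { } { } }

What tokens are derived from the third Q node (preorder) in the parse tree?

[P [Q { [P [Q { }]] }] [P [Q { [P [Q { }] [P [Q { }]]] }]]]

{ { } { } }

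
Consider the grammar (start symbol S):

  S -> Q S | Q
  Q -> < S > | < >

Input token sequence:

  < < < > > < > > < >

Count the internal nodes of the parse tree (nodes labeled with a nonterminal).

10

[S [Q < [S [Q < [S [Q < >]] >] [S [Q < >]]] >] [S [Q < >]]]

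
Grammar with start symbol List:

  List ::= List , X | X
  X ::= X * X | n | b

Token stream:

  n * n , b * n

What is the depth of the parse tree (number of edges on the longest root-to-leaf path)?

[List [List [X [X n] * [X n]]] , [X [X b] * [X n]]]

4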